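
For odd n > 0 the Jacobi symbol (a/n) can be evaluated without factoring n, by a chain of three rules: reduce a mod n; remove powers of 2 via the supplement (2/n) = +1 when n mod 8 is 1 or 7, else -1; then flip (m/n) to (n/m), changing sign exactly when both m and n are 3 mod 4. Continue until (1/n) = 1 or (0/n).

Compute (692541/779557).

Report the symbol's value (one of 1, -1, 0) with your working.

flip (692541/779557) -> (779557/692541): both odd, 692541 mod 4 = 1, 779557 mod 4 = 1, so the flip contributes +1; sign now +1
(779557/692541): 779557 mod 692541 = 87016, so (779557/692541) = (87016/692541)
factor out 2^3: 87016 = 2^3·10877; with 692541 mod 8 = 5, (2/692541) = -1; sign now -1; continue with (10877/692541)
flip (10877/692541) -> (692541/10877): both odd, 10877 mod 4 = 1, 692541 mod 4 = 1, so the flip contributes +1; sign now -1
(692541/10877): 692541 mod 10877 = 7290, so (692541/10877) = (7290/10877)
factor out 2^1: 7290 = 2^1·3645; with 10877 mod 8 = 5, (2/10877) = -1; sign now +1; continue with (3645/10877)
flip (3645/10877) -> (10877/3645): both odd, 3645 mod 4 = 1, 10877 mod 4 = 1, so the flip contributes +1; sign now +1
(10877/3645): 10877 mod 3645 = 3587, so (10877/3645) = (3587/3645)
flip (3587/3645) -> (3645/3587): both odd, 3587 mod 4 = 3, 3645 mod 4 = 1, so the flip contributes +1; sign now +1
(3645/3587): 3645 mod 3587 = 58, so (3645/3587) = (58/3587)
factor out 2^1: 58 = 2^1·29; with 3587 mod 8 = 3, (2/3587) = -1; sign now -1; continue with (29/3587)
flip (29/3587) -> (3587/29): both odd, 29 mod 4 = 1, 3587 mod 4 = 3, so the flip contributes +1; sign now -1
(3587/29): 3587 mod 29 = 20, so (3587/29) = (20/29)
factor out 2^2: 20 = 2^2·5; with 29 mod 8 = 5, (2/29) = -1; sign now -1; continue with (5/29)
flip (5/29) -> (29/5): both odd, 5 mod 4 = 1, 29 mod 4 = 1, so the flip contributes +1; sign now -1
(29/5): 29 mod 5 = 4, so (29/5) = (4/5)
factor out 2^2: 4 = 2^2·1; with 5 mod 8 = 5, (2/5) = -1; sign now -1; continue with (1/5)
reached (1/5) = 1, so the symbol is -1

-1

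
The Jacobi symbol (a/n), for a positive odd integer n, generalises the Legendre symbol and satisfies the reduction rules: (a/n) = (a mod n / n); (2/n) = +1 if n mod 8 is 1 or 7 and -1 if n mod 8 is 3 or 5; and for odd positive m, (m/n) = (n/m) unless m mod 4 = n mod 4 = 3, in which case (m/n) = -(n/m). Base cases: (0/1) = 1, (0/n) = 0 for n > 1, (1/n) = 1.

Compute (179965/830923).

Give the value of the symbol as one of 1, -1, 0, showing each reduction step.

1

reciprocity: (179965/830923) = +1·(830923/179965) since 179965 mod 4 = 1, 830923 mod 4 = 3; sign now +1
(830923/179965) = (111063/179965)   [reduce mod 179965]
reciprocity: (111063/179965) = +1·(179965/111063) since 111063 mod 4 = 3, 179965 mod 4 = 1; sign now +1
(179965/111063) = (68902/111063)   [reduce mod 111063]
68902 = 2^1·34451; (2/111063) = +1 since 111063 mod 8 = 7, so (68902/111063) = (+1)^1·(34451/111063); sign now +1
reciprocity: (34451/111063) = -1·(111063/34451) since 34451 mod 4 = 3, 111063 mod 4 = 3; sign now -1
(111063/34451) = (7710/34451)   [reduce mod 34451]
7710 = 2^1·3855; (2/34451) = -1 since 34451 mod 8 = 3, so (7710/34451) = (-1)^1·(3855/34451); sign now +1
reciprocity: (3855/34451) = -1·(34451/3855) since 3855 mod 4 = 3, 34451 mod 4 = 3; sign now -1
(34451/3855) = (3611/3855)   [reduce mod 3855]
reciprocity: (3611/3855) = -1·(3855/3611) since 3611 mod 4 = 3, 3855 mod 4 = 3; sign now +1
(3855/3611) = (244/3611)   [reduce mod 3611]
244 = 2^2·61; (2/3611) = -1 since 3611 mod 8 = 3, so (244/3611) = (-1)^2·(61/3611); sign now +1
reciprocity: (61/3611) = +1·(3611/61) since 61 mod 4 = 1, 3611 mod 4 = 3; sign now +1
(3611/61) = (12/61)   [reduce mod 61]
12 = 2^2·3; (2/61) = -1 since 61 mod 8 = 5, so (12/61) = (-1)^2·(3/61); sign now +1
reciprocity: (3/61) = +1·(61/3) since 3 mod 4 = 3, 61 mod 4 = 1; sign now +1
(61/3) = (1/3)   [reduce mod 3]
(1/3) = 1; final value = sign = +1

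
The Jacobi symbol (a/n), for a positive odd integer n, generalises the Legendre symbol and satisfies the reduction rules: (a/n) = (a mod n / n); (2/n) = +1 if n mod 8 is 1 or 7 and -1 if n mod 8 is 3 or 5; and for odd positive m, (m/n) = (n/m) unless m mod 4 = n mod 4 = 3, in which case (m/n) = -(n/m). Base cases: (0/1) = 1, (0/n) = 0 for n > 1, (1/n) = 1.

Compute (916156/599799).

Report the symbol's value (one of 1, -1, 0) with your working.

(916156/599799) = (316357/599799)   [reduce mod 599799]
reciprocity: (316357/599799) = +1·(599799/316357) since 316357 mod 4 = 1, 599799 mod 4 = 3; sign now +1
(599799/316357) = (283442/316357)   [reduce mod 316357]
283442 = 2^1·141721; (2/316357) = -1 since 316357 mod 8 = 5, so (283442/316357) = (-1)^1·(141721/316357); sign now -1
reciprocity: (141721/316357) = +1·(316357/141721) since 141721 mod 4 = 1, 316357 mod 4 = 1; sign now -1
(316357/141721) = (32915/141721)   [reduce mod 141721]
reciprocity: (32915/141721) = +1·(141721/32915) since 32915 mod 4 = 3, 141721 mod 4 = 1; sign now -1
(141721/32915) = (10061/32915)   [reduce mod 32915]
reciprocity: (10061/32915) = +1·(32915/10061) since 10061 mod 4 = 1, 32915 mod 4 = 3; sign now -1
(32915/10061) = (2732/10061)   [reduce mod 10061]
2732 = 2^2·683; (2/10061) = -1 since 10061 mod 8 = 5, so (2732/10061) = (-1)^2·(683/10061); sign now -1
reciprocity: (683/10061) = +1·(10061/683) since 683 mod 4 = 3, 10061 mod 4 = 1; sign now -1
(10061/683) = (499/683)   [reduce mod 683]
reciprocity: (499/683) = -1·(683/499) since 499 mod 4 = 3, 683 mod 4 = 3; sign now +1
(683/499) = (184/499)   [reduce mod 499]
184 = 2^3·23; (2/499) = -1 since 499 mod 8 = 3, so (184/499) = (-1)^3·(23/499); sign now -1
reciprocity: (23/499) = -1·(499/23) since 23 mod 4 = 3, 499 mod 4 = 3; sign now +1
(499/23) = (16/23)   [reduce mod 23]
16 = 2^4·1; (2/23) = +1 since 23 mod 8 = 7, so (16/23) = (+1)^4·(1/23); sign now +1
(1/23) = 1; final value = sign = +1

1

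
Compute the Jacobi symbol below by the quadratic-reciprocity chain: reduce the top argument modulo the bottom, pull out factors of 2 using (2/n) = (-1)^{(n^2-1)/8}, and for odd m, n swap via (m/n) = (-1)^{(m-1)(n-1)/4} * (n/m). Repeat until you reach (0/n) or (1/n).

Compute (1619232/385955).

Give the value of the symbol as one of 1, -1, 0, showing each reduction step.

(1619232/385955) = (75412/385955)   [reduce mod 385955]
75412 = 2^2·18853; (2/385955) = -1 since 385955 mod 8 = 3, so (75412/385955) = (-1)^2·(18853/385955); sign now +1
reciprocity: (18853/385955) = +1·(385955/18853) since 18853 mod 4 = 1, 385955 mod 4 = 3; sign now +1
(385955/18853) = (8895/18853)   [reduce mod 18853]
reciprocity: (8895/18853) = +1·(18853/8895) since 8895 mod 4 = 3, 18853 mod 4 = 1; sign now +1
(18853/8895) = (1063/8895)   [reduce mod 8895]
reciprocity: (1063/8895) = -1·(8895/1063) since 1063 mod 4 = 3, 8895 mod 4 = 3; sign now -1
(8895/1063) = (391/1063)   [reduce mod 1063]
reciprocity: (391/1063) = -1·(1063/391) since 391 mod 4 = 3, 1063 mod 4 = 3; sign now +1
(1063/391) = (281/391)   [reduce mod 391]
reciprocity: (281/391) = +1·(391/281) since 281 mod 4 = 1, 391 mod 4 = 3; sign now +1
(391/281) = (110/281)   [reduce mod 281]
110 = 2^1·55; (2/281) = +1 since 281 mod 8 = 1, so (110/281) = (+1)^1·(55/281); sign now +1
reciprocity: (55/281) = +1·(281/55) since 55 mod 4 = 3, 281 mod 4 = 1; sign now +1
(281/55) = (6/55)   [reduce mod 55]
6 = 2^1·3; (2/55) = +1 since 55 mod 8 = 7, so (6/55) = (+1)^1·(3/55); sign now +1
reciprocity: (3/55) = -1·(55/3) since 3 mod 4 = 3, 55 mod 4 = 3; sign now -1
(55/3) = (1/3)   [reduce mod 3]
(1/3) = 1; final value = sign = -1

-1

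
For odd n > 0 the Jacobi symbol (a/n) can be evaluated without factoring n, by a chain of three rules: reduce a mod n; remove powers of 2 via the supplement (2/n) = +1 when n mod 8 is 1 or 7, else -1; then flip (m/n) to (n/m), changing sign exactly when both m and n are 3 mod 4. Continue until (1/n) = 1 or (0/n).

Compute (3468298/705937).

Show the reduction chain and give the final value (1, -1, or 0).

(3468298/705937) = (644550/705937)   [reduce mod 705937]
644550 = 2^1·322275; (2/705937) = +1 since 705937 mod 8 = 1, so (644550/705937) = (+1)^1·(322275/705937); sign now +1
reciprocity: (322275/705937) = +1·(705937/322275) since 322275 mod 4 = 3, 705937 mod 4 = 1; sign now +1
(705937/322275) = (61387/322275)   [reduce mod 322275]
reciprocity: (61387/322275) = -1·(322275/61387) since 61387 mod 4 = 3, 322275 mod 4 = 3; sign now -1
(322275/61387) = (15340/61387)   [reduce mod 61387]
15340 = 2^2·3835; (2/61387) = -1 since 61387 mod 8 = 3, so (15340/61387) = (-1)^2·(3835/61387); sign now -1
reciprocity: (3835/61387) = -1·(61387/3835) since 3835 mod 4 = 3, 61387 mod 4 = 3; sign now +1
(61387/3835) = (27/3835)   [reduce mod 3835]
reciprocity: (27/3835) = -1·(3835/27) since 27 mod 4 = 3, 3835 mod 4 = 3; sign now -1
(3835/27) = (1/27)   [reduce mod 27]
(1/27) = 1; final value = sign = -1

-1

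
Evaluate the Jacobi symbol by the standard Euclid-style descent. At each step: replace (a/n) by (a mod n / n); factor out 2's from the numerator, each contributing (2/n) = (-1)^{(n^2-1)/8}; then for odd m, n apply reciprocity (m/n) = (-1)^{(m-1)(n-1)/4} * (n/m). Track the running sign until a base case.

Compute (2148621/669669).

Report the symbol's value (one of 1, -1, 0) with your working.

(2148621/669669): 2148621 mod 669669 = 139614, so (2148621/669669) = (139614/669669)
factor out 2^1: 139614 = 2^1·69807; with 669669 mod 8 = 5, (2/669669) = -1; sign now -1; continue with (69807/669669)
flip (69807/669669) -> (669669/69807): both odd, 69807 mod 4 = 3, 669669 mod 4 = 1, so the flip contributes +1; sign now -1
(669669/69807): 669669 mod 69807 = 41406, so (669669/69807) = (41406/69807)
factor out 2^1: 41406 = 2^1·20703; with 69807 mod 8 = 7, (2/69807) = +1; sign now -1; continue with (20703/69807)
flip (20703/69807) -> (69807/20703): both odd, 20703 mod 4 = 3, 69807 mod 4 = 3, so the flip contributes -1; sign now +1
(69807/20703): 69807 mod 20703 = 7698, so (69807/20703) = (7698/20703)
factor out 2^1: 7698 = 2^1·3849; with 20703 mod 8 = 7, (2/20703) = +1; sign now +1; continue with (3849/20703)
flip (3849/20703) -> (20703/3849): both odd, 3849 mod 4 = 1, 20703 mod 4 = 3, so the flip contributes +1; sign now +1
(20703/3849): 20703 mod 3849 = 1458, so (20703/3849) = (1458/3849)
factor out 2^1: 1458 = 2^1·729; with 3849 mod 8 = 1, (2/3849) = +1; sign now +1; continue with (729/3849)
flip (729/3849) -> (3849/729): both odd, 729 mod 4 = 1, 3849 mod 4 = 1, so the flip contributes +1; sign now +1
(3849/729): 3849 mod 729 = 204, so (3849/729) = (204/729)
factor out 2^2: 204 = 2^2·51; with 729 mod 8 = 1, (2/729) = +1; sign now +1; continue with (51/729)
flip (51/729) -> (729/51): both odd, 51 mod 4 = 3, 729 mod 4 = 1, so the flip contributes +1; sign now +1
(729/51): 729 mod 51 = 15, so (729/51) = (15/51)
flip (15/51) -> (51/15): both odd, 15 mod 4 = 3, 51 mod 4 = 3, so the flip contributes -1; sign now -1
(51/15): 51 mod 15 = 6, so (51/15) = (6/15)
factor out 2^1: 6 = 2^1·3; with 15 mod 8 = 7, (2/15) = +1; sign now -1; continue with (3/15)
flip (3/15) -> (15/3): both odd, 3 mod 4 = 3, 15 mod 4 = 3, so the flip contributes -1; sign now +1
(15/3): 15 mod 3 = 0, so (15/3) = (0/3)
reached (0/3); gcd(a, n) > 1, so (0/3) = 0 and the symbol is 0

0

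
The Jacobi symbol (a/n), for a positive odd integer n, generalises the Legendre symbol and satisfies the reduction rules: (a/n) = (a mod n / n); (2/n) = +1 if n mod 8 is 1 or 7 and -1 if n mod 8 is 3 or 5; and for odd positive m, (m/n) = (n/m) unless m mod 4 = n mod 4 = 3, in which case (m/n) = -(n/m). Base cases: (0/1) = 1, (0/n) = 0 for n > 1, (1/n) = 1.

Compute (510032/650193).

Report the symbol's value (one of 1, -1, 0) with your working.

-1

factor out 2^4: 510032 = 2^4·31877; with 650193 mod 8 = 1, (2/650193) = +1; sign now +1; continue with (31877/650193)
flip (31877/650193) -> (650193/31877): both odd, 31877 mod 4 = 1, 650193 mod 4 = 1, so the flip contributes +1; sign now +1
(650193/31877): 650193 mod 31877 = 12653, so (650193/31877) = (12653/31877)
flip (12653/31877) -> (31877/12653): both odd, 12653 mod 4 = 1, 31877 mod 4 = 1, so the flip contributes +1; sign now +1
(31877/12653): 31877 mod 12653 = 6571, so (31877/12653) = (6571/12653)
flip (6571/12653) -> (12653/6571): both odd, 6571 mod 4 = 3, 12653 mod 4 = 1, so the flip contributes +1; sign now +1
(12653/6571): 12653 mod 6571 = 6082, so (12653/6571) = (6082/6571)
factor out 2^1: 6082 = 2^1·3041; with 6571 mod 8 = 3, (2/6571) = -1; sign now -1; continue with (3041/6571)
flip (3041/6571) -> (6571/3041): both odd, 3041 mod 4 = 1, 6571 mod 4 = 3, so the flip contributes +1; sign now -1
(6571/3041): 6571 mod 3041 = 489, so (6571/3041) = (489/3041)
flip (489/3041) -> (3041/489): both odd, 489 mod 4 = 1, 3041 mod 4 = 1, so the flip contributes +1; sign now -1
(3041/489): 3041 mod 489 = 107, so (3041/489) = (107/489)
flip (107/489) -> (489/107): both odd, 107 mod 4 = 3, 489 mod 4 = 1, so the flip contributes +1; sign now -1
(489/107): 489 mod 107 = 61, so (489/107) = (61/107)
flip (61/107) -> (107/61): both odd, 61 mod 4 = 1, 107 mod 4 = 3, so the flip contributes +1; sign now -1
(107/61): 107 mod 61 = 46, so (107/61) = (46/61)
factor out 2^1: 46 = 2^1·23; with 61 mod 8 = 5, (2/61) = -1; sign now +1; continue with (23/61)
flip (23/61) -> (61/23): both odd, 23 mod 4 = 3, 61 mod 4 = 1, so the flip contributes +1; sign now +1
(61/23): 61 mod 23 = 15, so (61/23) = (15/23)
flip (15/23) -> (23/15): both odd, 15 mod 4 = 3, 23 mod 4 = 3, so the flip contributes -1; sign now -1
(23/15): 23 mod 15 = 8, so (23/15) = (8/15)
factor out 2^3: 8 = 2^3·1; with 15 mod 8 = 7, (2/15) = +1; sign now -1; continue with (1/15)
reached (1/15) = 1, so the symbol is -1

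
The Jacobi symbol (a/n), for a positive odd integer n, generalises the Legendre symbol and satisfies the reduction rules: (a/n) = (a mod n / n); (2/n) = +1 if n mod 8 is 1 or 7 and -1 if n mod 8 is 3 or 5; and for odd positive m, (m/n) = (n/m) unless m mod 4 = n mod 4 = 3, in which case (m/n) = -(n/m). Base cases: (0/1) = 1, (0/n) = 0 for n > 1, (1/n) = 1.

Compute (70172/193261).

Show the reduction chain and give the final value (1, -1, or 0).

1

factor out 2^2: 70172 = 2^2·17543; with 193261 mod 8 = 5, (2/193261) = -1; sign now +1; continue with (17543/193261)
flip (17543/193261) -> (193261/17543): both odd, 17543 mod 4 = 3, 193261 mod 4 = 1, so the flip contributes +1; sign now +1
(193261/17543): 193261 mod 17543 = 288, so (193261/17543) = (288/17543)
factor out 2^5: 288 = 2^5·9; with 17543 mod 8 = 7, (2/17543) = +1; sign now +1; continue with (9/17543)
flip (9/17543) -> (17543/9): both odd, 9 mod 4 = 1, 17543 mod 4 = 3, so the flip contributes +1; sign now +1
(17543/9): 17543 mod 9 = 2, so (17543/9) = (2/9)
factor out 2^1: 2 = 2^1·1; with 9 mod 8 = 1, (2/9) = +1; sign now +1; continue with (1/9)
reached (1/9) = 1, so the symbol is +1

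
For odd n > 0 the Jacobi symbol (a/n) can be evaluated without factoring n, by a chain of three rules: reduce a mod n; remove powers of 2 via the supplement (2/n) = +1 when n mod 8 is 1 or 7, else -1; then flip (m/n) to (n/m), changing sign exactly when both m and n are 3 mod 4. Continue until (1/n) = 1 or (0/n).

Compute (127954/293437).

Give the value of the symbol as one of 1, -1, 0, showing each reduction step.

127954 = 2^1·63977; (2/293437) = -1 since 293437 mod 8 = 5, so (127954/293437) = (-1)^1·(63977/293437); sign now -1
reciprocity: (63977/293437) = +1·(293437/63977) since 63977 mod 4 = 1, 293437 mod 4 = 1; sign now -1
(293437/63977) = (37529/63977)   [reduce mod 63977]
reciprocity: (37529/63977) = +1·(63977/37529) since 37529 mod 4 = 1, 63977 mod 4 = 1; sign now -1
(63977/37529) = (26448/37529)   [reduce mod 37529]
26448 = 2^4·1653; (2/37529) = +1 since 37529 mod 8 = 1, so (26448/37529) = (+1)^4·(1653/37529); sign now -1
reciprocity: (1653/37529) = +1·(37529/1653) since 1653 mod 4 = 1, 37529 mod 4 = 1; sign now -1
(37529/1653) = (1163/1653)   [reduce mod 1653]
reciprocity: (1163/1653) = +1·(1653/1163) since 1163 mod 4 = 3, 1653 mod 4 = 1; sign now -1
(1653/1163) = (490/1163)   [reduce mod 1163]
490 = 2^1·245; (2/1163) = -1 since 1163 mod 8 = 3, so (490/1163) = (-1)^1·(245/1163); sign now +1
reciprocity: (245/1163) = +1·(1163/245) since 245 mod 4 = 1, 1163 mod 4 = 3; sign now +1
(1163/245) = (183/245)   [reduce mod 245]
reciprocity: (183/245) = +1·(245/183) since 183 mod 4 = 3, 245 mod 4 = 1; sign now +1
(245/183) = (62/183)   [reduce mod 183]
62 = 2^1·31; (2/183) = +1 since 183 mod 8 = 7, so (62/183) = (+1)^1·(31/183); sign now +1
reciprocity: (31/183) = -1·(183/31) since 31 mod 4 = 3, 183 mod 4 = 3; sign now -1
(183/31) = (28/31)   [reduce mod 31]
28 = 2^2·7; (2/31) = +1 since 31 mod 8 = 7, so (28/31) = (+1)^2·(7/31); sign now -1
reciprocity: (7/31) = -1·(31/7) since 7 mod 4 = 3, 31 mod 4 = 3; sign now +1
(31/7) = (3/7)   [reduce mod 7]
reciprocity: (3/7) = -1·(7/3) since 3 mod 4 = 3, 7 mod 4 = 3; sign now -1
(7/3) = (1/3)   [reduce mod 3]
(1/3) = 1; final value = sign = -1

-1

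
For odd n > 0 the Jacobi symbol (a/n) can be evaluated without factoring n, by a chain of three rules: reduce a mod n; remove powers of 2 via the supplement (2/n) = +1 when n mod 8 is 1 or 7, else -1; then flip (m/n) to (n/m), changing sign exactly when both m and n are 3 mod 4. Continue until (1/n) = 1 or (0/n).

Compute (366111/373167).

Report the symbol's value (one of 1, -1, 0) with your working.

0

reciprocity: (366111/373167) = -1·(373167/366111) since 366111 mod 4 = 3, 373167 mod 4 = 3; sign now -1
(373167/366111) = (7056/366111)   [reduce mod 366111]
7056 = 2^4·441; (2/366111) = +1 since 366111 mod 8 = 7, so (7056/366111) = (+1)^4·(441/366111); sign now -1
reciprocity: (441/366111) = +1·(366111/441) since 441 mod 4 = 1, 366111 mod 4 = 3; sign now -1
(366111/441) = (81/441)   [reduce mod 441]
reciprocity: (81/441) = +1·(441/81) since 81 mod 4 = 1, 441 mod 4 = 1; sign now -1
(441/81) = (36/81)   [reduce mod 81]
36 = 2^2·9; (2/81) = +1 since 81 mod 8 = 1, so (36/81) = (+1)^2·(9/81); sign now -1
reciprocity: (9/81) = +1·(81/9) since 9 mod 4 = 1, 81 mod 4 = 1; sign now -1
(81/9) = (0/9)   [reduce mod 9]
(0/9) = 0   [gcd(a, n) > 1]; final value = 0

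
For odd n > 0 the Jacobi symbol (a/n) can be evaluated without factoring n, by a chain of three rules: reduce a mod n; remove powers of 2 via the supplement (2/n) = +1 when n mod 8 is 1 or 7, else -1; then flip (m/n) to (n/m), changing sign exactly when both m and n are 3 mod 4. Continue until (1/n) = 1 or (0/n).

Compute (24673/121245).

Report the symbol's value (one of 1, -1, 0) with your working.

-1

flip (24673/121245) -> (121245/24673): both odd, 24673 mod 4 = 1, 121245 mod 4 = 1, so the flip contributes +1; sign now +1
(121245/24673): 121245 mod 24673 = 22553, so (121245/24673) = (22553/24673)
flip (22553/24673) -> (24673/22553): both odd, 22553 mod 4 = 1, 24673 mod 4 = 1, so the flip contributes +1; sign now +1
(24673/22553): 24673 mod 22553 = 2120, so (24673/22553) = (2120/22553)
factor out 2^3: 2120 = 2^3·265; with 22553 mod 8 = 1, (2/22553) = +1; sign now +1; continue with (265/22553)
flip (265/22553) -> (22553/265): both odd, 265 mod 4 = 1, 22553 mod 4 = 1, so the flip contributes +1; sign now +1
(22553/265): 22553 mod 265 = 28, so (22553/265) = (28/265)
factor out 2^2: 28 = 2^2·7; with 265 mod 8 = 1, (2/265) = +1; sign now +1; continue with (7/265)
flip (7/265) -> (265/7): both odd, 7 mod 4 = 3, 265 mod 4 = 1, so the flip contributes +1; sign now +1
(265/7): 265 mod 7 = 6, so (265/7) = (6/7)
factor out 2^1: 6 = 2^1·3; with 7 mod 8 = 7, (2/7) = +1; sign now +1; continue with (3/7)
flip (3/7) -> (7/3): both odd, 3 mod 4 = 3, 7 mod 4 = 3, so the flip contributes -1; sign now -1
(7/3): 7 mod 3 = 1, so (7/3) = (1/3)
reached (1/3) = 1, so the symbol is -1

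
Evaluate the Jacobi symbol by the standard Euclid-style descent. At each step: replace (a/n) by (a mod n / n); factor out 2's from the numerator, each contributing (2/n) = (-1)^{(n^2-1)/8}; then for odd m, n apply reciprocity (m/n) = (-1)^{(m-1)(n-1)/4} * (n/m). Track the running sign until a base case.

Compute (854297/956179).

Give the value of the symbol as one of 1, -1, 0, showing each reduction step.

reciprocity: (854297/956179) = +1·(956179/854297) since 854297 mod 4 = 1, 956179 mod 4 = 3; sign now +1
(956179/854297) = (101882/854297)   [reduce mod 854297]
101882 = 2^1·50941; (2/854297) = +1 since 854297 mod 8 = 1, so (101882/854297) = (+1)^1·(50941/854297); sign now +1
reciprocity: (50941/854297) = +1·(854297/50941) since 50941 mod 4 = 1, 854297 mod 4 = 1; sign now +1
(854297/50941) = (39241/50941)   [reduce mod 50941]
reciprocity: (39241/50941) = +1·(50941/39241) since 39241 mod 4 = 1, 50941 mod 4 = 1; sign now +1
(50941/39241) = (11700/39241)   [reduce mod 39241]
11700 = 2^2·2925; (2/39241) = +1 since 39241 mod 8 = 1, so (11700/39241) = (+1)^2·(2925/39241); sign now +1
reciprocity: (2925/39241) = +1·(39241/2925) since 2925 mod 4 = 1, 39241 mod 4 = 1; sign now +1
(39241/2925) = (1216/2925)   [reduce mod 2925]
1216 = 2^6·19; (2/2925) = -1 since 2925 mod 8 = 5, so (1216/2925) = (-1)^6·(19/2925); sign now +1
reciprocity: (19/2925) = +1·(2925/19) since 19 mod 4 = 3, 2925 mod 4 = 1; sign now +1
(2925/19) = (18/19)   [reduce mod 19]
18 = 2^1·9; (2/19) = -1 since 19 mod 8 = 3, so (18/19) = (-1)^1·(9/19); sign now -1
reciprocity: (9/19) = +1·(19/9) since 9 mod 4 = 1, 19 mod 4 = 3; sign now -1
(19/9) = (1/9)   [reduce mod 9]
(1/9) = 1; final value = sign = -1

-1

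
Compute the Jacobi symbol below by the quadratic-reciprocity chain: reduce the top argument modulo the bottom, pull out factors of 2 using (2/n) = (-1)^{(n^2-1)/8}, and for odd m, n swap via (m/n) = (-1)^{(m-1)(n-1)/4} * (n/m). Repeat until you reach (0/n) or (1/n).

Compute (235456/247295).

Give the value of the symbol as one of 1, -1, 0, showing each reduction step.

-1

factor out 2^6: 235456 = 2^6·3679; with 247295 mod 8 = 7, (2/247295) = +1; sign now +1; continue with (3679/247295)
flip (3679/247295) -> (247295/3679): both odd, 3679 mod 4 = 3, 247295 mod 4 = 3, so the flip contributes -1; sign now -1
(247295/3679): 247295 mod 3679 = 802, so (247295/3679) = (802/3679)
factor out 2^1: 802 = 2^1·401; with 3679 mod 8 = 7, (2/3679) = +1; sign now -1; continue with (401/3679)
flip (401/3679) -> (3679/401): both odd, 401 mod 4 = 1, 3679 mod 4 = 3, so the flip contributes +1; sign now -1
(3679/401): 3679 mod 401 = 70, so (3679/401) = (70/401)
factor out 2^1: 70 = 2^1·35; with 401 mod 8 = 1, (2/401) = +1; sign now -1; continue with (35/401)
flip (35/401) -> (401/35): both odd, 35 mod 4 = 3, 401 mod 4 = 1, so the flip contributes +1; sign now -1
(401/35): 401 mod 35 = 16, so (401/35) = (16/35)
factor out 2^4: 16 = 2^4·1; with 35 mod 8 = 3, (2/35) = -1; sign now -1; continue with (1/35)
reached (1/35) = 1, so the symbol is -1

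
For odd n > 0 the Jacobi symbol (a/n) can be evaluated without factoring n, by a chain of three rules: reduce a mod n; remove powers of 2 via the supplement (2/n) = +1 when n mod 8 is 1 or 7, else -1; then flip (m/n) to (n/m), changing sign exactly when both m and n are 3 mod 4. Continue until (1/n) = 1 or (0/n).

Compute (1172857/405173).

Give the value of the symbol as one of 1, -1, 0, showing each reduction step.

1

(1172857/405173): 1172857 mod 405173 = 362511, so (1172857/405173) = (362511/405173)
flip (362511/405173) -> (405173/362511): both odd, 362511 mod 4 = 3, 405173 mod 4 = 1, so the flip contributes +1; sign now +1
(405173/362511): 405173 mod 362511 = 42662, so (405173/362511) = (42662/362511)
factor out 2^1: 42662 = 2^1·21331; with 362511 mod 8 = 7, (2/362511) = +1; sign now +1; continue with (21331/362511)
flip (21331/362511) -> (362511/21331): both odd, 21331 mod 4 = 3, 362511 mod 4 = 3, so the flip contributes -1; sign now -1
(362511/21331): 362511 mod 21331 = 21215, so (362511/21331) = (21215/21331)
flip (21215/21331) -> (21331/21215): both odd, 21215 mod 4 = 3, 21331 mod 4 = 3, so the flip contributes -1; sign now +1
(21331/21215): 21331 mod 21215 = 116, so (21331/21215) = (116/21215)
factor out 2^2: 116 = 2^2·29; with 21215 mod 8 = 7, (2/21215) = +1; sign now +1; continue with (29/21215)
flip (29/21215) -> (21215/29): both odd, 29 mod 4 = 1, 21215 mod 4 = 3, so the flip contributes +1; sign now +1
(21215/29): 21215 mod 29 = 16, so (21215/29) = (16/29)
factor out 2^4: 16 = 2^4·1; with 29 mod 8 = 5, (2/29) = -1; sign now +1; continue with (1/29)
reached (1/29) = 1, so the symbol is +1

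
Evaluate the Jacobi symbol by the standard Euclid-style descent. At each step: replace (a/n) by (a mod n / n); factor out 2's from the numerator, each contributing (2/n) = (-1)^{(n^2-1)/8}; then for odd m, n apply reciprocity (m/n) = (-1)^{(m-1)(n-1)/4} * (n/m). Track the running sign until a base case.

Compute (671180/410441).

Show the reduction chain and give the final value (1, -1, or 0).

(671180/410441) = (260739/410441)   [reduce mod 410441]
reciprocity: (260739/410441) = +1·(410441/260739) since 260739 mod 4 = 3, 410441 mod 4 = 1; sign now +1
(410441/260739) = (149702/260739)   [reduce mod 260739]
149702 = 2^1·74851; (2/260739) = -1 since 260739 mod 8 = 3, so (149702/260739) = (-1)^1·(74851/260739); sign now -1
reciprocity: (74851/260739) = -1·(260739/74851) since 74851 mod 4 = 3, 260739 mod 4 = 3; sign now +1
(260739/74851) = (36186/74851)   [reduce mod 74851]
36186 = 2^1·18093; (2/74851) = -1 since 74851 mod 8 = 3, so (36186/74851) = (-1)^1·(18093/74851); sign now -1
reciprocity: (18093/74851) = +1·(74851/18093) since 18093 mod 4 = 1, 74851 mod 4 = 3; sign now -1
(74851/18093) = (2479/18093)   [reduce mod 18093]
reciprocity: (2479/18093) = +1·(18093/2479) since 2479 mod 4 = 3, 18093 mod 4 = 1; sign now -1
(18093/2479) = (740/2479)   [reduce mod 2479]
740 = 2^2·185; (2/2479) = +1 since 2479 mod 8 = 7, so (740/2479) = (+1)^2·(185/2479); sign now -1
reciprocity: (185/2479) = +1·(2479/185) since 185 mod 4 = 1, 2479 mod 4 = 3; sign now -1
(2479/185) = (74/185)   [reduce mod 185]
74 = 2^1·37; (2/185) = +1 since 185 mod 8 = 1, so (74/185) = (+1)^1·(37/185); sign now -1
reciprocity: (37/185) = +1·(185/37) since 37 mod 4 = 1, 185 mod 4 = 1; sign now -1
(185/37) = (0/37)   [reduce mod 37]
(0/37) = 0   [gcd(a, n) > 1]; final value = 0

0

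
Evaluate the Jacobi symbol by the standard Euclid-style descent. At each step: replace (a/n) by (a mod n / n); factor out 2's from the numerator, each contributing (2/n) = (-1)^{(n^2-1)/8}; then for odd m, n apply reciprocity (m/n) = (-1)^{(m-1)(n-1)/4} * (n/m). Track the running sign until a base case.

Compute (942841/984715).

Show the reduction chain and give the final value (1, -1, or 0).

reciprocity: (942841/984715) = +1·(984715/942841) since 942841 mod 4 = 1, 984715 mod 4 = 3; sign now +1
(984715/942841) = (41874/942841)   [reduce mod 942841]
41874 = 2^1·20937; (2/942841) = +1 since 942841 mod 8 = 1, so (41874/942841) = (+1)^1·(20937/942841); sign now +1
reciprocity: (20937/942841) = +1·(942841/20937) since 20937 mod 4 = 1, 942841 mod 4 = 1; sign now +1
(942841/20937) = (676/20937)   [reduce mod 20937]
676 = 2^2·169; (2/20937) = +1 since 20937 mod 8 = 1, so (676/20937) = (+1)^2·(169/20937); sign now +1
reciprocity: (169/20937) = +1·(20937/169) since 169 mod 4 = 1, 20937 mod 4 = 1; sign now +1
(20937/169) = (150/169)   [reduce mod 169]
150 = 2^1·75; (2/169) = +1 since 169 mod 8 = 1, so (150/169) = (+1)^1·(75/169); sign now +1
reciprocity: (75/169) = +1·(169/75) since 75 mod 4 = 3, 169 mod 4 = 1; sign now +1
(169/75) = (19/75)   [reduce mod 75]
reciprocity: (19/75) = -1·(75/19) since 19 mod 4 = 3, 75 mod 4 = 3; sign now -1
(75/19) = (18/19)   [reduce mod 19]
18 = 2^1·9; (2/19) = -1 since 19 mod 8 = 3, so (18/19) = (-1)^1·(9/19); sign now +1
reciprocity: (9/19) = +1·(19/9) since 9 mod 4 = 1, 19 mod 4 = 3; sign now +1
(19/9) = (1/9)   [reduce mod 9]
(1/9) = 1; final value = sign = +1

1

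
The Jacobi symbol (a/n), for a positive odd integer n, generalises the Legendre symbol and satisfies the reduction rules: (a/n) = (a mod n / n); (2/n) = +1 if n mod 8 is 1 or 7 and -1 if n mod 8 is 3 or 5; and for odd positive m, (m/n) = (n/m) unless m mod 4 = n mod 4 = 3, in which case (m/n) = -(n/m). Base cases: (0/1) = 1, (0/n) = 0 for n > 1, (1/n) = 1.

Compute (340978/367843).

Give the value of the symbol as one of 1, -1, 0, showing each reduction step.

1

factor out 2^1: 340978 = 2^1·170489; with 367843 mod 8 = 3, (2/367843) = -1; sign now -1; continue with (170489/367843)
flip (170489/367843) -> (367843/170489): both odd, 170489 mod 4 = 1, 367843 mod 4 = 3, so the flip contributes +1; sign now -1
(367843/170489): 367843 mod 170489 = 26865, so (367843/170489) = (26865/170489)
flip (26865/170489) -> (170489/26865): both odd, 26865 mod 4 = 1, 170489 mod 4 = 1, so the flip contributes +1; sign now -1
(170489/26865): 170489 mod 26865 = 9299, so (170489/26865) = (9299/26865)
flip (9299/26865) -> (26865/9299): both odd, 9299 mod 4 = 3, 26865 mod 4 = 1, so the flip contributes +1; sign now -1
(26865/9299): 26865 mod 9299 = 8267, so (26865/9299) = (8267/9299)
flip (8267/9299) -> (9299/8267): both odd, 8267 mod 4 = 3, 9299 mod 4 = 3, so the flip contributes -1; sign now +1
(9299/8267): 9299 mod 8267 = 1032, so (9299/8267) = (1032/8267)
factor out 2^3: 1032 = 2^3·129; with 8267 mod 8 = 3, (2/8267) = -1; sign now -1; continue with (129/8267)
flip (129/8267) -> (8267/129): both odd, 129 mod 4 = 1, 8267 mod 4 = 3, so the flip contributes +1; sign now -1
(8267/129): 8267 mod 129 = 11, so (8267/129) = (11/129)
flip (11/129) -> (129/11): both odd, 11 mod 4 = 3, 129 mod 4 = 1, so the flip contributes +1; sign now -1
(129/11): 129 mod 11 = 8, so (129/11) = (8/11)
factor out 2^3: 8 = 2^3·1; with 11 mod 8 = 3, (2/11) = -1; sign now +1; continue with (1/11)
reached (1/11) = 1, so the symbol is +1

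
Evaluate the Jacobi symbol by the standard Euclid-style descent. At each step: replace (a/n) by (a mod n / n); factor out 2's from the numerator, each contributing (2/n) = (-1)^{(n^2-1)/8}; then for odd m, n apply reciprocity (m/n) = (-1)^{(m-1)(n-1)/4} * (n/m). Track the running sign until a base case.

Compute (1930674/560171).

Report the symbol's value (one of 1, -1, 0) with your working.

(1930674/560171) = (250161/560171)   [reduce mod 560171]
reciprocity: (250161/560171) = +1·(560171/250161) since 250161 mod 4 = 1, 560171 mod 4 = 3; sign now +1
(560171/250161) = (59849/250161)   [reduce mod 250161]
reciprocity: (59849/250161) = +1·(250161/59849) since 59849 mod 4 = 1, 250161 mod 4 = 1; sign now +1
(250161/59849) = (10765/59849)   [reduce mod 59849]
reciprocity: (10765/59849) = +1·(59849/10765) since 10765 mod 4 = 1, 59849 mod 4 = 1; sign now +1
(59849/10765) = (6024/10765)   [reduce mod 10765]
6024 = 2^3·753; (2/10765) = -1 since 10765 mod 8 = 5, so (6024/10765) = (-1)^3·(753/10765); sign now -1
reciprocity: (753/10765) = +1·(10765/753) since 753 mod 4 = 1, 10765 mod 4 = 1; sign now -1
(10765/753) = (223/753)   [reduce mod 753]
reciprocity: (223/753) = +1·(753/223) since 223 mod 4 = 3, 753 mod 4 = 1; sign now -1
(753/223) = (84/223)   [reduce mod 223]
84 = 2^2·21; (2/223) = +1 since 223 mod 8 = 7, so (84/223) = (+1)^2·(21/223); sign now -1
reciprocity: (21/223) = +1·(223/21) since 21 mod 4 = 1, 223 mod 4 = 3; sign now -1
(223/21) = (13/21)   [reduce mod 21]
reciprocity: (13/21) = +1·(21/13) since 13 mod 4 = 1, 21 mod 4 = 1; sign now -1
(21/13) = (8/13)   [reduce mod 13]
8 = 2^3·1; (2/13) = -1 since 13 mod 8 = 5, so (8/13) = (-1)^3·(1/13); sign now +1
(1/13) = 1; final value = sign = +1

1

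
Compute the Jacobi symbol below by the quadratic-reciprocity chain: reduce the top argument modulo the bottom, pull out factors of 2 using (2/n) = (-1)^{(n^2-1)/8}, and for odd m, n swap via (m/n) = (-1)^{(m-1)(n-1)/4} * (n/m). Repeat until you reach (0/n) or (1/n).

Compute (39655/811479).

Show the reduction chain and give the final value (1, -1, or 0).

flip (39655/811479) -> (811479/39655): both odd, 39655 mod 4 = 3, 811479 mod 4 = 3, so the flip contributes -1; sign now -1
(811479/39655): 811479 mod 39655 = 18379, so (811479/39655) = (18379/39655)
flip (18379/39655) -> (39655/18379): both odd, 18379 mod 4 = 3, 39655 mod 4 = 3, so the flip contributes -1; sign now +1
(39655/18379): 39655 mod 18379 = 2897, so (39655/18379) = (2897/18379)
flip (2897/18379) -> (18379/2897): both odd, 2897 mod 4 = 1, 18379 mod 4 = 3, so the flip contributes +1; sign now +1
(18379/2897): 18379 mod 2897 = 997, so (18379/2897) = (997/2897)
flip (997/2897) -> (2897/997): both odd, 997 mod 4 = 1, 2897 mod 4 = 1, so the flip contributes +1; sign now +1
(2897/997): 2897 mod 997 = 903, so (2897/997) = (903/997)
flip (903/997) -> (997/903): both odd, 903 mod 4 = 3, 997 mod 4 = 1, so the flip contributes +1; sign now +1
(997/903): 997 mod 903 = 94, so (997/903) = (94/903)
factor out 2^1: 94 = 2^1·47; with 903 mod 8 = 7, (2/903) = +1; sign now +1; continue with (47/903)
flip (47/903) -> (903/47): both odd, 47 mod 4 = 3, 903 mod 4 = 3, so the flip contributes -1; sign now -1
(903/47): 903 mod 47 = 10, so (903/47) = (10/47)
factor out 2^1: 10 = 2^1·5; with 47 mod 8 = 7, (2/47) = +1; sign now -1; continue with (5/47)
flip (5/47) -> (47/5): both odd, 5 mod 4 = 1, 47 mod 4 = 3, so the flip contributes +1; sign now -1
(47/5): 47 mod 5 = 2, so (47/5) = (2/5)
factor out 2^1: 2 = 2^1·1; with 5 mod 8 = 5, (2/5) = -1; sign now +1; continue with (1/5)
reached (1/5) = 1, so the symbol is +1

1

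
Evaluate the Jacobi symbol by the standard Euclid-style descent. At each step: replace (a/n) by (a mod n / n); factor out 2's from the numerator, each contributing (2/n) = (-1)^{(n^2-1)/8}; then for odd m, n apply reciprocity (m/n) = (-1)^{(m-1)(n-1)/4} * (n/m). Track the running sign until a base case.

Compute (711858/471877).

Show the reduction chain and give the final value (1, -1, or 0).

0

(711858/471877) = (239981/471877)   [reduce mod 471877]
reciprocity: (239981/471877) = +1·(471877/239981) since 239981 mod 4 = 1, 471877 mod 4 = 1; sign now +1
(471877/239981) = (231896/239981)   [reduce mod 239981]
231896 = 2^3·28987; (2/239981) = -1 since 239981 mod 8 = 5, so (231896/239981) = (-1)^3·(28987/239981); sign now -1
reciprocity: (28987/239981) = +1·(239981/28987) since 28987 mod 4 = 3, 239981 mod 4 = 1; sign now -1
(239981/28987) = (8085/28987)   [reduce mod 28987]
reciprocity: (8085/28987) = +1·(28987/8085) since 8085 mod 4 = 1, 28987 mod 4 = 3; sign now -1
(28987/8085) = (4732/8085)   [reduce mod 8085]
4732 = 2^2·1183; (2/8085) = -1 since 8085 mod 8 = 5, so (4732/8085) = (-1)^2·(1183/8085); sign now -1
reciprocity: (1183/8085) = +1·(8085/1183) since 1183 mod 4 = 3, 8085 mod 4 = 1; sign now -1
(8085/1183) = (987/1183)   [reduce mod 1183]
reciprocity: (987/1183) = -1·(1183/987) since 987 mod 4 = 3, 1183 mod 4 = 3; sign now +1
(1183/987) = (196/987)   [reduce mod 987]
196 = 2^2·49; (2/987) = -1 since 987 mod 8 = 3, so (196/987) = (-1)^2·(49/987); sign now +1
reciprocity: (49/987) = +1·(987/49) since 49 mod 4 = 1, 987 mod 4 = 3; sign now +1
(987/49) = (7/49)   [reduce mod 49]
reciprocity: (7/49) = +1·(49/7) since 7 mod 4 = 3, 49 mod 4 = 1; sign now +1
(49/7) = (0/7)   [reduce mod 7]
(0/7) = 0   [gcd(a, n) > 1]; final value = 0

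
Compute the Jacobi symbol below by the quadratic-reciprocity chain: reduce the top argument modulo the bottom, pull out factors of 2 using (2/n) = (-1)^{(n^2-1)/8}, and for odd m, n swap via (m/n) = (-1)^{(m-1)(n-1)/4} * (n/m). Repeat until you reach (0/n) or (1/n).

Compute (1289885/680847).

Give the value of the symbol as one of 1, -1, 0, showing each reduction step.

(1289885/680847): 1289885 mod 680847 = 609038, so (1289885/680847) = (609038/680847)
factor out 2^1: 609038 = 2^1·304519; with 680847 mod 8 = 7, (2/680847) = +1; sign now +1; continue with (304519/680847)
flip (304519/680847) -> (680847/304519): both odd, 304519 mod 4 = 3, 680847 mod 4 = 3, so the flip contributes -1; sign now -1
(680847/304519): 680847 mod 304519 = 71809, so (680847/304519) = (71809/304519)
flip (71809/304519) -> (304519/71809): both odd, 71809 mod 4 = 1, 304519 mod 4 = 3, so the flip contributes +1; sign now -1
(304519/71809): 304519 mod 71809 = 17283, so (304519/71809) = (17283/71809)
flip (17283/71809) -> (71809/17283): both odd, 17283 mod 4 = 3, 71809 mod 4 = 1, so the flip contributes +1; sign now -1
(71809/17283): 71809 mod 17283 = 2677, so (71809/17283) = (2677/17283)
flip (2677/17283) -> (17283/2677): both odd, 2677 mod 4 = 1, 17283 mod 4 = 3, so the flip contributes +1; sign now -1
(17283/2677): 17283 mod 2677 = 1221, so (17283/2677) = (1221/2677)
flip (1221/2677) -> (2677/1221): both odd, 1221 mod 4 = 1, 2677 mod 4 = 1, so the flip contributes +1; sign now -1
(2677/1221): 2677 mod 1221 = 235, so (2677/1221) = (235/1221)
flip (235/1221) -> (1221/235): both odd, 235 mod 4 = 3, 1221 mod 4 = 1, so the flip contributes +1; sign now -1
(1221/235): 1221 mod 235 = 46, so (1221/235) = (46/235)
factor out 2^1: 46 = 2^1·23; with 235 mod 8 = 3, (2/235) = -1; sign now +1; continue with (23/235)
flip (23/235) -> (235/23): both odd, 23 mod 4 = 3, 235 mod 4 = 3, so the flip contributes -1; sign now -1
(235/23): 235 mod 23 = 5, so (235/23) = (5/23)
flip (5/23) -> (23/5): both odd, 5 mod 4 = 1, 23 mod 4 = 3, so the flip contributes +1; sign now -1
(23/5): 23 mod 5 = 3, so (23/5) = (3/5)
flip (3/5) -> (5/3): both odd, 3 mod 4 = 3, 5 mod 4 = 1, so the flip contributes +1; sign now -1
(5/3): 5 mod 3 = 2, so (5/3) = (2/3)
factor out 2^1: 2 = 2^1·1; with 3 mod 8 = 3, (2/3) = -1; sign now +1; continue with (1/3)
reached (1/3) = 1, so the symbol is +1

1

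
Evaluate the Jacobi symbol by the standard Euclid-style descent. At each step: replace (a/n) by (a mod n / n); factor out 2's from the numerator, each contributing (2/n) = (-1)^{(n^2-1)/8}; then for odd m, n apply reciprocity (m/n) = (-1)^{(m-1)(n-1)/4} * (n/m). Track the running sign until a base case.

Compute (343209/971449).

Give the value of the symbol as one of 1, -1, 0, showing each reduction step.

-1

flip (343209/971449) -> (971449/343209): both odd, 343209 mod 4 = 1, 971449 mod 4 = 1, so the flip contributes +1; sign now +1
(971449/343209): 971449 mod 343209 = 285031, so (971449/343209) = (285031/343209)
flip (285031/343209) -> (343209/285031): both odd, 285031 mod 4 = 3, 343209 mod 4 = 1, so the flip contributes +1; sign now +1
(343209/285031): 343209 mod 285031 = 58178, so (343209/285031) = (58178/285031)
factor out 2^1: 58178 = 2^1·29089; with 285031 mod 8 = 7, (2/285031) = +1; sign now +1; continue with (29089/285031)
flip (29089/285031) -> (285031/29089): both odd, 29089 mod 4 = 1, 285031 mod 4 = 3, so the flip contributes +1; sign now +1
(285031/29089): 285031 mod 29089 = 23230, so (285031/29089) = (23230/29089)
factor out 2^1: 23230 = 2^1·11615; with 29089 mod 8 = 1, (2/29089) = +1; sign now +1; continue with (11615/29089)
flip (11615/29089) -> (29089/11615): both odd, 11615 mod 4 = 3, 29089 mod 4 = 1, so the flip contributes +1; sign now +1
(29089/11615): 29089 mod 11615 = 5859, so (29089/11615) = (5859/11615)
flip (5859/11615) -> (11615/5859): both odd, 5859 mod 4 = 3, 11615 mod 4 = 3, so the flip contributes -1; sign now -1
(11615/5859): 11615 mod 5859 = 5756, so (11615/5859) = (5756/5859)
factor out 2^2: 5756 = 2^2·1439; with 5859 mod 8 = 3, (2/5859) = -1; sign now -1; continue with (1439/5859)
flip (1439/5859) -> (5859/1439): both odd, 1439 mod 4 = 3, 5859 mod 4 = 3, so the flip contributes -1; sign now +1
(5859/1439): 5859 mod 1439 = 103, so (5859/1439) = (103/1439)
flip (103/1439) -> (1439/103): both odd, 103 mod 4 = 3, 1439 mod 4 = 3, so the flip contributes -1; sign now -1
(1439/103): 1439 mod 103 = 100, so (1439/103) = (100/103)
factor out 2^2: 100 = 2^2·25; with 103 mod 8 = 7, (2/103) = +1; sign now -1; continue with (25/103)
flip (25/103) -> (103/25): both odd, 25 mod 4 = 1, 103 mod 4 = 3, so the flip contributes +1; sign now -1
(103/25): 103 mod 25 = 3, so (103/25) = (3/25)
flip (3/25) -> (25/3): both odd, 3 mod 4 = 3, 25 mod 4 = 1, so the flip contributes +1; sign now -1
(25/3): 25 mod 3 = 1, so (25/3) = (1/3)
reached (1/3) = 1, so the symbol is -1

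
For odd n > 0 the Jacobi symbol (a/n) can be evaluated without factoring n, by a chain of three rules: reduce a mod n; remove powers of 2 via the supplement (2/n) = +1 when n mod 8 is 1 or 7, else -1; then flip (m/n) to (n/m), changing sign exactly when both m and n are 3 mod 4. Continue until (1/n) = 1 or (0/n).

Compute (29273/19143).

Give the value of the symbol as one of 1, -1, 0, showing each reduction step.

(29273/19143) = (10130/19143)   [reduce mod 19143]
10130 = 2^1·5065; (2/19143) = +1 since 19143 mod 8 = 7, so (10130/19143) = (+1)^1·(5065/19143); sign now +1
reciprocity: (5065/19143) = +1·(19143/5065) since 5065 mod 4 = 1, 19143 mod 4 = 3; sign now +1
(19143/5065) = (3948/5065)   [reduce mod 5065]
3948 = 2^2·987; (2/5065) = +1 since 5065 mod 8 = 1, so (3948/5065) = (+1)^2·(987/5065); sign now +1
reciprocity: (987/5065) = +1·(5065/987) since 987 mod 4 = 3, 5065 mod 4 = 1; sign now +1
(5065/987) = (130/987)   [reduce mod 987]
130 = 2^1·65; (2/987) = -1 since 987 mod 8 = 3, so (130/987) = (-1)^1·(65/987); sign now -1
reciprocity: (65/987) = +1·(987/65) since 65 mod 4 = 1, 987 mod 4 = 3; sign now -1
(987/65) = (12/65)   [reduce mod 65]
12 = 2^2·3; (2/65) = +1 since 65 mod 8 = 1, so (12/65) = (+1)^2·(3/65); sign now -1
reciprocity: (3/65) = +1·(65/3) since 3 mod 4 = 3, 65 mod 4 = 1; sign now -1
(65/3) = (2/3)   [reduce mod 3]
2 = 2^1·1; (2/3) = -1 since 3 mod 8 = 3, so (2/3) = (-1)^1·(1/3); sign now +1
(1/3) = 1; final value = sign = +1

1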